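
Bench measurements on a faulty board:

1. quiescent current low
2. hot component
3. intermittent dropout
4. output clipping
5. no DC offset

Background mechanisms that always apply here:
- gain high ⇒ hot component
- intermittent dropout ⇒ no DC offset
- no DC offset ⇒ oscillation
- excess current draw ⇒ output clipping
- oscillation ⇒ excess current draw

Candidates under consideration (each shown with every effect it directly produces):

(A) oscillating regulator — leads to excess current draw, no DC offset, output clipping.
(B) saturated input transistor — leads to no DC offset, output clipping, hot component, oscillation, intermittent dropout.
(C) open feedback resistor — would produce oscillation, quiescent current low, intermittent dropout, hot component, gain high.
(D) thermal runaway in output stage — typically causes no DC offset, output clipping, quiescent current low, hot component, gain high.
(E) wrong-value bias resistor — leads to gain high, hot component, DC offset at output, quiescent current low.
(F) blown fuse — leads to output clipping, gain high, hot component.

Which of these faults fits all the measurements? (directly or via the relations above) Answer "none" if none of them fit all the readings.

C

Testing each hypothesis:
(A) oscillating regulator — quiescent current low NO; hot component NO; intermittent dropout NO; output clipping yes; no DC offset yes
(B) saturated input transistor — quiescent current low NO; hot component yes; intermittent dropout yes; output clipping yes; no DC offset yes
(C) open feedback resistor — accounts for every observation (output clipping via oscillation → excess current draw → output clipping)
(D) thermal runaway in output stage — quiescent current low yes; hot component yes; intermittent dropout NO; output clipping yes; no DC offset yes
(E) wrong-value bias resistor — fails on intermittent dropout, output clipping, no DC offset (predicts DC offset at output, not no DC offset)
(F) blown fuse — quiescent current low NO; hot component yes; intermittent dropout NO; output clipping yes; no DC offset NO
Only (C) is consistent with every observation.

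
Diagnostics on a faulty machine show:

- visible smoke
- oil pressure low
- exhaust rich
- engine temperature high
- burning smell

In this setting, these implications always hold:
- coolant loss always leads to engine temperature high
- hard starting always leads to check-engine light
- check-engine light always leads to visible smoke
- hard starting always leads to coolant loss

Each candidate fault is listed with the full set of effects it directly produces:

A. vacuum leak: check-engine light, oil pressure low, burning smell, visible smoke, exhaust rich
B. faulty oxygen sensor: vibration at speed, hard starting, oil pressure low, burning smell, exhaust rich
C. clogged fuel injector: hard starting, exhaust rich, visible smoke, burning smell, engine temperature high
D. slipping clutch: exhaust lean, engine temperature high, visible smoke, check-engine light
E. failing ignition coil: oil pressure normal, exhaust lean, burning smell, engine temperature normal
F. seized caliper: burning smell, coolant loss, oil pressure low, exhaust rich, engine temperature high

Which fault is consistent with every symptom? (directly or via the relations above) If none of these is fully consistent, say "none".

B

For each candidate, compare predicted effects to what was observed:
(A) vacuum leak — visible smoke +; oil pressure low +; exhaust rich +; engine temperature high -; burning smell +
(B) faulty oxygen sensor — visible smoke + (through hard starting → check-engine light → visible smoke); oil pressure low +; exhaust rich +; engine temperature high + (through hard starting → coolant loss → engine temperature high); burning smell +
(C) clogged fuel injector — visible smoke +; oil pressure low -; exhaust rich +; engine temperature high +; burning smell +
(D) slipping clutch — visible smoke +; oil pressure low -; exhaust rich -; engine temperature high +; burning smell -
(E) failing ignition coil — fails on visible smoke, oil pressure low, exhaust rich, engine temperature high (predicts oil pressure normal, not oil pressure low; predicts exhaust lean, not exhaust rich; predicts engine temperature normal, not engine temperature high)
(F) seized caliper — visible smoke -; oil pressure low +; exhaust rich +; engine temperature high +; burning smell +
Only (B) is consistent with every observation.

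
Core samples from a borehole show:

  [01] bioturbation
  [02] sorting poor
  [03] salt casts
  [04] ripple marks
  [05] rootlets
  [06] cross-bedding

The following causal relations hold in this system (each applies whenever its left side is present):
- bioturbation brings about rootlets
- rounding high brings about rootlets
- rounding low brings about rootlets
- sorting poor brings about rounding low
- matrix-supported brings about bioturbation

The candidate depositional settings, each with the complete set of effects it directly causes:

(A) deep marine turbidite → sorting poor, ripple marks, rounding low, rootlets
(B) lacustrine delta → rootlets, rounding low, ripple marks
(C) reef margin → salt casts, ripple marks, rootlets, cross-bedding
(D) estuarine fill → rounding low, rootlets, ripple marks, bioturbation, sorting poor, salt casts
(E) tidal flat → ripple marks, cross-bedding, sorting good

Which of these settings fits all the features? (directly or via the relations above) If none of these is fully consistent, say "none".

none

Per-candidate check:
(A) deep marine turbidite — does not account for bioturbation, salt casts, cross-bedding
(B) lacustrine delta — bioturbation miss; sorting poor miss; salt casts miss; ripple marks match; rootlets match; cross-bedding miss
(C) reef margin — bioturbation miss; sorting poor miss; salt casts match; ripple marks match; rootlets match; cross-bedding match
(D) estuarine fill — does not account for cross-bedding
(E) tidal flat — fails on bioturbation, sorting poor, salt casts, rootlets (predicts sorting good, not sorting poor)
None of the listed candidates fits everything.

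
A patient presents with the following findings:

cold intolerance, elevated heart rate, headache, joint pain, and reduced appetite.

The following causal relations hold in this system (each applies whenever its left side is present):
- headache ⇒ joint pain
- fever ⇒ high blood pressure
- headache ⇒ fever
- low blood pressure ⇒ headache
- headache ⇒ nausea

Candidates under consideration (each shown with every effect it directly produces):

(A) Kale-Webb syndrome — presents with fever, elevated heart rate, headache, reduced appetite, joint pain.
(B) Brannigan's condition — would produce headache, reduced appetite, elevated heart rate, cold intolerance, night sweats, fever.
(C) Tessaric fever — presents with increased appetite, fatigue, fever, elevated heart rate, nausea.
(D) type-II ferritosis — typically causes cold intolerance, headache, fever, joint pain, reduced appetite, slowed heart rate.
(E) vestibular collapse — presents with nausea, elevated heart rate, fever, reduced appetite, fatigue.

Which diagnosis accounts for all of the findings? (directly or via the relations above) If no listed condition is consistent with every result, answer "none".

B

For each candidate, compare predicted effects to what was observed:
(A) Kale-Webb syndrome — cold intolerance miss; elevated heart rate match; headache match; joint pain match; reduced appetite match
(B) Brannigan's condition — cold intolerance match; elevated heart rate match; headache match; joint pain match (through headache → joint pain); reduced appetite match
(C) Tessaric fever — cold intolerance miss; elevated heart rate match; headache miss; joint pain miss; reduced appetite miss
(D) type-II ferritosis — cold intolerance match; elevated heart rate miss; headache match; joint pain match; reduced appetite match
(E) vestibular collapse — cold intolerance miss; elevated heart rate match; headache miss; joint pain miss; reduced appetite match
Only (B) is consistent with every observation.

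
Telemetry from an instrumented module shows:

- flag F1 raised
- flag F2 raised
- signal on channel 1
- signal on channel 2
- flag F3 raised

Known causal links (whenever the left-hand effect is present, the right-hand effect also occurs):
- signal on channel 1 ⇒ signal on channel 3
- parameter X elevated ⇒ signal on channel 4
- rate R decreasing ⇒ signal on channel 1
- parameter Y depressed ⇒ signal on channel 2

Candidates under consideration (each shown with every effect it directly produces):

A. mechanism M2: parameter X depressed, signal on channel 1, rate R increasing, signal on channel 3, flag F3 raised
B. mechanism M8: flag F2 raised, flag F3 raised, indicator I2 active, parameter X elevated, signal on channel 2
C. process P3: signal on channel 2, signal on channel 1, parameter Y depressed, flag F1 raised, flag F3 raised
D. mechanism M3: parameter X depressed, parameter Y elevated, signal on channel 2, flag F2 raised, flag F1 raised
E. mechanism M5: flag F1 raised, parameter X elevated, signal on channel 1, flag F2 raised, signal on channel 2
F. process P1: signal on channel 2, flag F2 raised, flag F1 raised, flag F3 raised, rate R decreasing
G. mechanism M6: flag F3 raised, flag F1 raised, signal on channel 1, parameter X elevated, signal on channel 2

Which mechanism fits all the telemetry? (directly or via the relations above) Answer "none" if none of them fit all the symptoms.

Testing each hypothesis:
(A) mechanism M2 — flag F1 raised NO; flag F2 raised NO; signal on channel 1 yes; signal on channel 2 NO; flag F3 raised yes
(B) mechanism M8 — does not account for flag F1 raised, signal on channel 1
(C) process P3 — does not account for flag F2 raised
(D) mechanism M3 — flag F1 raised yes; flag F2 raised yes; signal on channel 1 NO; signal on channel 2 yes; flag F3 raised NO
(E) mechanism M5 — flag F1 raised yes; flag F2 raised yes; signal on channel 1 yes; signal on channel 2 yes; flag F3 raised NO
(F) process P1 — accounts for every observation (signal on channel 1 via rate R decreasing → signal on channel 1)
(G) mechanism M6 — does not account for flag F2 raised
(F) alone accounts for all the evidence.

F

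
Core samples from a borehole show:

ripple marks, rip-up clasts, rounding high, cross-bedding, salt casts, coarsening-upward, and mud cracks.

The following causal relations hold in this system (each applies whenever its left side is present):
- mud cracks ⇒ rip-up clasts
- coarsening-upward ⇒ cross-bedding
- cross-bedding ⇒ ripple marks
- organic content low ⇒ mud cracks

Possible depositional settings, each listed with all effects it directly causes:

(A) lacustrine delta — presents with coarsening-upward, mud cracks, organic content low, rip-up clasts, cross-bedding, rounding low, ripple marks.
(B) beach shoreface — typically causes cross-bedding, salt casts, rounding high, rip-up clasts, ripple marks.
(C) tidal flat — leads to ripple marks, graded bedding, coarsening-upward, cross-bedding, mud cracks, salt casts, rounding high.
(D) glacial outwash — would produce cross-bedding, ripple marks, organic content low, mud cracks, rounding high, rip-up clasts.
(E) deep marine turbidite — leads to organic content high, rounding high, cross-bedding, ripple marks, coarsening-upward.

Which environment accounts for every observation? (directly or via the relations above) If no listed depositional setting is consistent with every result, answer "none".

Testing each hypothesis:
(A) lacustrine delta — fails on rounding high, salt casts (predicts rounding low, not rounding high)
(B) beach shoreface — ripple marks +; rip-up clasts +; rounding high +; cross-bedding +; salt casts +; coarsening-upward -; mud cracks -
(C) tidal flat — ripple marks +; rip-up clasts + (by mud cracks → rip-up clasts); rounding high +; cross-bedding +; salt casts +; coarsening-upward +; mud cracks +
(D) glacial outwash — does not account for salt casts, coarsening-upward
(E) deep marine turbidite — does not account for rip-up clasts, salt casts, mud cracks
Only (C) is consistent with every observation.

C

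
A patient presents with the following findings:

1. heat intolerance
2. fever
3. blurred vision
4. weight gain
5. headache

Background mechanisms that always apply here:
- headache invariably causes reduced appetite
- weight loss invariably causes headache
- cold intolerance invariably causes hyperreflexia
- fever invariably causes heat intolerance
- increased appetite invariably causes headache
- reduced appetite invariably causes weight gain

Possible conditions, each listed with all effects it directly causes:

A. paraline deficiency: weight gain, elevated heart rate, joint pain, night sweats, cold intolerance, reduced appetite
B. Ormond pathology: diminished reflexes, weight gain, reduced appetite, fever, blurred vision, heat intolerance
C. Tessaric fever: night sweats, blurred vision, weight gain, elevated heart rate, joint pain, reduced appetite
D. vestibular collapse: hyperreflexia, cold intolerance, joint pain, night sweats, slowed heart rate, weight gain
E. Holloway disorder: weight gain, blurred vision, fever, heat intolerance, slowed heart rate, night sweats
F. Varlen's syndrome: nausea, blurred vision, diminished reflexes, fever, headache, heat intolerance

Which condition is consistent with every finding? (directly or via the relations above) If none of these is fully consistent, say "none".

F

Testing each hypothesis:
(A) paraline deficiency — fails on heat intolerance, fever, blurred vision, headache (predicts cold intolerance, not heat intolerance)
(B) Ormond pathology — does not account for headache
(C) Tessaric fever — heat intolerance -; fever -; blurred vision +; weight gain +; headache -
(D) vestibular collapse — fails on heat intolerance, fever, blurred vision, headache (predicts cold intolerance, not heat intolerance)
(E) Holloway disorder — heat intolerance +; fever +; blurred vision +; weight gain +; headache -
(F) Varlen's syndrome — accounts for every observation (weight gain via headache → reduced appetite → weight gain)
(F) is the only candidate with no mismatches.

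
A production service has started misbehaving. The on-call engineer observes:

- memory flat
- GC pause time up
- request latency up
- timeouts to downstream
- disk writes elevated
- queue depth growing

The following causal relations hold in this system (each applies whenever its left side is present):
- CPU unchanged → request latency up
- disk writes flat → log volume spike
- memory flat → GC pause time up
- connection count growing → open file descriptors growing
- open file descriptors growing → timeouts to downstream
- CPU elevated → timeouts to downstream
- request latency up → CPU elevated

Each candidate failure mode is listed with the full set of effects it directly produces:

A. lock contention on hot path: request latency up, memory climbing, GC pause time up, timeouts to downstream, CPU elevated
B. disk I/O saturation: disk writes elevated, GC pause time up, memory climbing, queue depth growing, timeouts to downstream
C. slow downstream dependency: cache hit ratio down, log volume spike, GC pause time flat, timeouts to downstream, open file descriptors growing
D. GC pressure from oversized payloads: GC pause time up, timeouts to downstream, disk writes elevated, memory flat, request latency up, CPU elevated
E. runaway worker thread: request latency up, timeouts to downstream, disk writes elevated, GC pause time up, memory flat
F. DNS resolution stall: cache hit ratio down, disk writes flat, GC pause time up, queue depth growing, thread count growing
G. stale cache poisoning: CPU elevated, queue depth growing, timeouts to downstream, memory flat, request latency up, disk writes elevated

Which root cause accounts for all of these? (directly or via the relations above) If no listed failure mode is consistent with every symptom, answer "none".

Testing each hypothesis:
(A) lock contention on hot path — memory flat NO; GC pause time up yes; request latency up yes; timeouts to downstream yes; disk writes elevated NO; queue depth growing NO
(B) disk I/O saturation — fails on memory flat, request latency up (predicts memory climbing, not memory flat)
(C) slow downstream dependency — memory flat NO; GC pause time up NO; request latency up NO; timeouts to downstream yes; disk writes elevated NO; queue depth growing NO
(D) GC pressure from oversized payloads — does not account for queue depth growing
(E) runaway worker thread — does not account for queue depth growing
(F) DNS resolution stall — memory flat NO; GC pause time up yes; request latency up NO; timeouts to downstream NO; disk writes elevated NO; queue depth growing yes
(G) stale cache poisoning — accounts for every observation (GC pause time up through memory flat → GC pause time up)
(G) is the only candidate with no mismatches.

G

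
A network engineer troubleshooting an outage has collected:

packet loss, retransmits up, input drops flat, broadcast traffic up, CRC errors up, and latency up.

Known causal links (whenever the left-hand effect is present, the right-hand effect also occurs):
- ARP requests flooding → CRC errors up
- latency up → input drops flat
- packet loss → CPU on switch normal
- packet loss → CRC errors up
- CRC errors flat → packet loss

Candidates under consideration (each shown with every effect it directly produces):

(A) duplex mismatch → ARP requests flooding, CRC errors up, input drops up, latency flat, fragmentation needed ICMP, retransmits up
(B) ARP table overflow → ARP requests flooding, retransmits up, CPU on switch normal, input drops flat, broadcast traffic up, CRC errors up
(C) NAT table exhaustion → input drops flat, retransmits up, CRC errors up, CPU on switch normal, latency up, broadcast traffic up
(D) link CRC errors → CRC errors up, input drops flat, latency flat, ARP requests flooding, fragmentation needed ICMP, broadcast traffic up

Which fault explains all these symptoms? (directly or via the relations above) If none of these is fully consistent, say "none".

Per-candidate check:
(A) duplex mismatch — packet loss ✗; retransmits up ✓; input drops flat ✗; broadcast traffic up ✗; CRC errors up ✓; latency up ✗
(B) ARP table overflow — packet loss ✗; retransmits up ✓; input drops flat ✓; broadcast traffic up ✓; CRC errors up ✓; latency up ✗
(C) NAT table exhaustion — does not account for packet loss
(D) link CRC errors — fails on packet loss, retransmits up, latency up (predicts latency flat, not latency up)
None of the listed candidates fits everything.

none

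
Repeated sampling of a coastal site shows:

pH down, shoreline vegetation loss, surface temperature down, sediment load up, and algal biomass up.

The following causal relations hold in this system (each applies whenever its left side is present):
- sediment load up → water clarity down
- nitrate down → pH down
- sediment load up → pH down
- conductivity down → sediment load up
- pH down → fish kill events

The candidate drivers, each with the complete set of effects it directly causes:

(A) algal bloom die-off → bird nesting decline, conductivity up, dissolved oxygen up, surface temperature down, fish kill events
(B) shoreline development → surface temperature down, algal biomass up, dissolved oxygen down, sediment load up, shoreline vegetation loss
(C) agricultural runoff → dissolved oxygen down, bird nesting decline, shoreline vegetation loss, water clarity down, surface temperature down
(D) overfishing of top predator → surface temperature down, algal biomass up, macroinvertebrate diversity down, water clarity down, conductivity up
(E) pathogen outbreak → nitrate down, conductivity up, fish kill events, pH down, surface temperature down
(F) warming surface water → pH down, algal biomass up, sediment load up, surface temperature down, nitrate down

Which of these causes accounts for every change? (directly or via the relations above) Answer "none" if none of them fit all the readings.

B

Testing each hypothesis:
(A) algal bloom die-off — pH down miss; shoreline vegetation loss miss; surface temperature down match; sediment load up miss; algal biomass up miss
(B) shoreline development — pH down match (by sediment load up → pH down); shoreline vegetation loss match; surface temperature down match; sediment load up match; algal biomass up match
(C) agricultural runoff — pH down miss; shoreline vegetation loss match; surface temperature down match; sediment load up miss; algal biomass up miss
(D) overfishing of top predator — pH down miss; shoreline vegetation loss miss; surface temperature down match; sediment load up miss; algal biomass up match
(E) pathogen outbreak — does not account for shoreline vegetation loss, sediment load up, algal biomass up
(F) warming surface water — pH down match; shoreline vegetation loss miss; surface temperature down match; sediment load up match; algal biomass up match
(B) alone accounts for all the evidence.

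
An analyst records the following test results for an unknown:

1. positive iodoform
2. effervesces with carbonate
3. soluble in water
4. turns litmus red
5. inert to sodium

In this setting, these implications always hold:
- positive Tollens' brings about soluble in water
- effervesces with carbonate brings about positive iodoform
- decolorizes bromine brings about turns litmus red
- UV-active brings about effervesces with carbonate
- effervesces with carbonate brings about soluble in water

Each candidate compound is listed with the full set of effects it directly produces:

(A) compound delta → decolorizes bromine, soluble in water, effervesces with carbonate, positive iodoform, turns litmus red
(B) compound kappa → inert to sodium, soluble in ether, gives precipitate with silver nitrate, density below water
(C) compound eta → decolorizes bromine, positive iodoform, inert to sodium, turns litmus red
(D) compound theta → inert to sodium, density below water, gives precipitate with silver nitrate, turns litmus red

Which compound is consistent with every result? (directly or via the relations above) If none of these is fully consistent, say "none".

none

Per-candidate check:
(A) compound delta — positive iodoform ✓; effervesces with carbonate ✓; soluble in water ✓; turns litmus red ✓; inert to sodium ✗
(B) compound kappa — does not account for positive iodoform, effervesces with carbonate, soluble in water, turns litmus red
(C) compound eta — positive iodoform ✓; effervesces with carbonate ✗; soluble in water ✗; turns litmus red ✓; inert to sodium ✓
(D) compound theta — positive iodoform ✗; effervesces with carbonate ✗; soluble in water ✗; turns litmus red ✓; inert to sodium ✓
Every candidate fails on at least one observation.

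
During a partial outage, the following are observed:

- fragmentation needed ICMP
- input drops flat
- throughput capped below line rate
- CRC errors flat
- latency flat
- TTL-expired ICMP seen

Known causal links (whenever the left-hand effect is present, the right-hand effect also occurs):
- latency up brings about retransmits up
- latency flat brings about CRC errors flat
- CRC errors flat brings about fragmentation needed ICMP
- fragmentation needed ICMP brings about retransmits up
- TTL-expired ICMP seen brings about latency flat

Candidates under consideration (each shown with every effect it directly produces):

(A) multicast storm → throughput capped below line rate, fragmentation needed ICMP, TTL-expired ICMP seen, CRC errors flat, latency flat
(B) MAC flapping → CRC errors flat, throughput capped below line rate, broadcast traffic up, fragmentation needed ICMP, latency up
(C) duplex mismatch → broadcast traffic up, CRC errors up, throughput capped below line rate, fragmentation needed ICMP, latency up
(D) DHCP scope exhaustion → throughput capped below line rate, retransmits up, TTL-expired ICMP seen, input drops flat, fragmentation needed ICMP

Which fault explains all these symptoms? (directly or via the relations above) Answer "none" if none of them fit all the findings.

Per-candidate check:
(A) multicast storm — fragmentation needed ICMP ✓; input drops flat ✗; throughput capped below line rate ✓; CRC errors flat ✓; latency flat ✓; TTL-expired ICMP seen ✓
(B) MAC flapping — fails on input drops flat, latency flat, TTL-expired ICMP seen (predicts latency up, not latency flat)
(C) duplex mismatch — fragmentation needed ICMP ✓; input drops flat ✗; throughput capped below line rate ✓; CRC errors flat ✗; latency flat ✗; TTL-expired ICMP seen ✗
(D) DHCP scope exhaustion — fragmentation needed ICMP ✓; input drops flat ✓; throughput capped below line rate ✓; CRC errors flat ✓ (by TTL-expired ICMP seen → latency flat → CRC errors flat); latency flat ✓ (by TTL-expired ICMP seen → latency flat); TTL-expired ICMP seen ✓
(D) is the only candidate with no mismatches.

D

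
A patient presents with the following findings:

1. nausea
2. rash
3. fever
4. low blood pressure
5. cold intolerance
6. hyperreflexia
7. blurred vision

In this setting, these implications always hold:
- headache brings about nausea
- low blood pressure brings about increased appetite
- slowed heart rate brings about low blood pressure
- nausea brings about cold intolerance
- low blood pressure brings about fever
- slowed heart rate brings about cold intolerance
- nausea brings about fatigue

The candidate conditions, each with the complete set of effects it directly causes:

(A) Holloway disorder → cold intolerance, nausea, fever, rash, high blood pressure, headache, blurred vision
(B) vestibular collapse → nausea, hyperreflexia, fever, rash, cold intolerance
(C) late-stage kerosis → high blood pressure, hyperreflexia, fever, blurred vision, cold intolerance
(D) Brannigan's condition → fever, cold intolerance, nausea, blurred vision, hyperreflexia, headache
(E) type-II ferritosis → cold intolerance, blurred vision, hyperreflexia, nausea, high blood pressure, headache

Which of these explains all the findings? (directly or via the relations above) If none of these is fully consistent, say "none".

none

Checking each candidate against the observations:
(A) Holloway disorder — nausea match; rash match; fever match; low blood pressure miss; cold intolerance match; hyperreflexia miss; blurred vision match
(B) vestibular collapse — nausea match; rash match; fever match; low blood pressure miss; cold intolerance match; hyperreflexia match; blurred vision miss
(C) late-stage kerosis — fails on nausea, rash, low blood pressure (predicts high blood pressure, not low blood pressure)
(D) Brannigan's condition — does not account for rash, low blood pressure
(E) type-II ferritosis — fails on rash, fever, low blood pressure (predicts high blood pressure, not low blood pressure)
None of the listed candidates fits everything.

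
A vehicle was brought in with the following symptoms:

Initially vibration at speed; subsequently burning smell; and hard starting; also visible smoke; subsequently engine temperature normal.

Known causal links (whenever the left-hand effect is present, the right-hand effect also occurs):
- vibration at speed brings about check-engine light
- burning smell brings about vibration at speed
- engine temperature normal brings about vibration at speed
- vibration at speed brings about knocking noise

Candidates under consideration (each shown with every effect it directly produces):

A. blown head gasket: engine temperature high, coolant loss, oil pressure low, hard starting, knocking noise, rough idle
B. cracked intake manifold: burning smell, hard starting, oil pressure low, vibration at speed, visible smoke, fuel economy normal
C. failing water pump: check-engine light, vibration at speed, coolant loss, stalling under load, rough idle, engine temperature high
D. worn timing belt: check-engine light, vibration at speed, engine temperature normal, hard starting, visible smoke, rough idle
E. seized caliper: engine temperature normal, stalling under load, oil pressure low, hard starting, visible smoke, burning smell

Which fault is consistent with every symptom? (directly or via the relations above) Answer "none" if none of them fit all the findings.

E

Testing each hypothesis:
(A) blown head gasket — fails on vibration at speed, burning smell, visible smoke, engine temperature normal (predicts engine temperature high, not engine temperature normal)
(B) cracked intake manifold — vibration at speed +; burning smell +; hard starting +; visible smoke +; engine temperature normal -
(C) failing water pump — fails on burning smell, hard starting, visible smoke, engine temperature normal (predicts engine temperature high, not engine temperature normal)
(D) worn timing belt — vibration at speed +; burning smell -; hard starting +; visible smoke +; engine temperature normal +
(E) seized caliper — vibration at speed + (through engine temperature normal → vibration at speed); burning smell +; hard starting +; visible smoke +; engine temperature normal +
Only (E) is consistent with every observation.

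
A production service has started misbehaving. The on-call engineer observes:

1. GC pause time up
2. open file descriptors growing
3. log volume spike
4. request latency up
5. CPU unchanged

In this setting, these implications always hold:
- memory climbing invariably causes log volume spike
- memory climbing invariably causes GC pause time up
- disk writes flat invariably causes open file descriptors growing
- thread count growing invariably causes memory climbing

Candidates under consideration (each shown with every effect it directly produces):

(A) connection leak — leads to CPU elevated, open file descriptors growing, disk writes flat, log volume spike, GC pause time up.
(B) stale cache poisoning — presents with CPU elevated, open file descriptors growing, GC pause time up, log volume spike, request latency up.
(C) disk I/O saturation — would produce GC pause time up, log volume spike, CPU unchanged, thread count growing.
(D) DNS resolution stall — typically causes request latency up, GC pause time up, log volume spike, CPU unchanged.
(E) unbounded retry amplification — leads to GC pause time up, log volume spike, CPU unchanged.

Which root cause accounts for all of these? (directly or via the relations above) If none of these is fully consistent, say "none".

Checking each candidate against the observations:
(A) connection leak — GC pause time up +; open file descriptors growing +; log volume spike +; request latency up -; CPU unchanged -
(B) stale cache poisoning — fails on CPU unchanged (predicts CPU elevated, not CPU unchanged)
(C) disk I/O saturation — GC pause time up +; open file descriptors growing -; log volume spike +; request latency up -; CPU unchanged +
(D) DNS resolution stall — GC pause time up +; open file descriptors growing -; log volume spike +; request latency up +; CPU unchanged +
(E) unbounded retry amplification — GC pause time up +; open file descriptors growing -; log volume spike +; request latency up -; CPU unchanged +
No candidate is consistent with all observations.

none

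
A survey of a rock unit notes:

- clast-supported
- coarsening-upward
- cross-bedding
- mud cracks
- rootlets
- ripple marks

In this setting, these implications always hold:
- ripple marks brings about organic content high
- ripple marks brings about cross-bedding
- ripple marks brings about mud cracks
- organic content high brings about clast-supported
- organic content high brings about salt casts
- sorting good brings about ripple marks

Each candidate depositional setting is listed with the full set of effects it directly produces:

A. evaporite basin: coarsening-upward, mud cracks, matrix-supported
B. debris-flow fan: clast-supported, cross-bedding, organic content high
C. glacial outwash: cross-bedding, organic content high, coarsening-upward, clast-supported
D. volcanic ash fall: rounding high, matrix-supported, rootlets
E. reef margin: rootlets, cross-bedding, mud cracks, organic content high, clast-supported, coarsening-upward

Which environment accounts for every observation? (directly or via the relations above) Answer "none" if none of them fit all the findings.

none

For each candidate, compare predicted effects to what was observed:
(A) evaporite basin — clast-supported NO; coarsening-upward yes; cross-bedding NO; mud cracks yes; rootlets NO; ripple marks NO
(B) debris-flow fan — does not account for coarsening-upward, mud cracks, rootlets, ripple marks
(C) glacial outwash — clast-supported yes; coarsening-upward yes; cross-bedding yes; mud cracks NO; rootlets NO; ripple marks NO
(D) volcanic ash fall — clast-supported NO; coarsening-upward NO; cross-bedding NO; mud cracks NO; rootlets yes; ripple marks NO
(E) reef margin — clast-supported yes; coarsening-upward yes; cross-bedding yes; mud cracks yes; rootlets yes; ripple marks NO
Every candidate fails on at least one observation.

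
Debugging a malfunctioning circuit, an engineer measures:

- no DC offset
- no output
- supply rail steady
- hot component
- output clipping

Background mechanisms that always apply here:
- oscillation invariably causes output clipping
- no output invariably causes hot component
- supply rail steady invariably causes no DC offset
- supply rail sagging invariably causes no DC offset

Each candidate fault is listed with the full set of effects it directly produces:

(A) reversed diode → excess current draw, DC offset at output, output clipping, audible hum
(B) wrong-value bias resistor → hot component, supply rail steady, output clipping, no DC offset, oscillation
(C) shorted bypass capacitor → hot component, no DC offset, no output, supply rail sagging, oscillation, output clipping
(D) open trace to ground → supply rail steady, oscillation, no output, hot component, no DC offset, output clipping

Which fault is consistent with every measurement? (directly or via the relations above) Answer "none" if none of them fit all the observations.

D

Checking each candidate against the observations:
(A) reversed diode — fails on no DC offset, no output, supply rail steady, hot component (predicts DC offset at output, not no DC offset)
(B) wrong-value bias resistor — does not account for no output
(C) shorted bypass capacitor — no DC offset match; no output match; supply rail steady miss; hot component match; output clipping match
(D) open trace to ground — accounts for every observation
Only (D) is consistent with every observation.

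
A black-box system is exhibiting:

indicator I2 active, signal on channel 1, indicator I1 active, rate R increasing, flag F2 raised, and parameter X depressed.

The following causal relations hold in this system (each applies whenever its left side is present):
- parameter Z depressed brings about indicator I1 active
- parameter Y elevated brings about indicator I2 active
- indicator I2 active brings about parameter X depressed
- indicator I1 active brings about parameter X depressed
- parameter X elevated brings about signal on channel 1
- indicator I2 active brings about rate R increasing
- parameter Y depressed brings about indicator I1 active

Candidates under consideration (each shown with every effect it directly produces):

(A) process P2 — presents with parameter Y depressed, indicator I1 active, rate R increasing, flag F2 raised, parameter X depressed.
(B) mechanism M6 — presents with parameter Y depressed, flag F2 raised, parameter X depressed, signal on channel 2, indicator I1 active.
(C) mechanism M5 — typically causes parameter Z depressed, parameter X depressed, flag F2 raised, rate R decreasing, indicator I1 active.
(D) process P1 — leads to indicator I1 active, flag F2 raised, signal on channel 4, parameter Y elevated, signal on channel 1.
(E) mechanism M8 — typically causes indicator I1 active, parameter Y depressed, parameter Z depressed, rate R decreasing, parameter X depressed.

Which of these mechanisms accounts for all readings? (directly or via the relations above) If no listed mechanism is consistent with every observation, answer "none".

Checking each candidate against the observations:
(A) process P2 — does not account for indicator I2 active, signal on channel 1
(B) mechanism M6 — indicator I2 active miss; signal on channel 1 miss; indicator I1 active match; rate R increasing miss; flag F2 raised match; parameter X depressed match
(C) mechanism M5 — fails on indicator I2 active, signal on channel 1, rate R increasing (predicts rate R decreasing, not rate R increasing)
(D) process P1 — accounts for every observation (indicator I2 active through parameter Y elevated → indicator I2 active)
(E) mechanism M8 — indicator I2 active miss; signal on channel 1 miss; indicator I1 active match; rate R increasing miss; flag F2 raised miss; parameter X depressed match
(D) alone accounts for all the evidence.

D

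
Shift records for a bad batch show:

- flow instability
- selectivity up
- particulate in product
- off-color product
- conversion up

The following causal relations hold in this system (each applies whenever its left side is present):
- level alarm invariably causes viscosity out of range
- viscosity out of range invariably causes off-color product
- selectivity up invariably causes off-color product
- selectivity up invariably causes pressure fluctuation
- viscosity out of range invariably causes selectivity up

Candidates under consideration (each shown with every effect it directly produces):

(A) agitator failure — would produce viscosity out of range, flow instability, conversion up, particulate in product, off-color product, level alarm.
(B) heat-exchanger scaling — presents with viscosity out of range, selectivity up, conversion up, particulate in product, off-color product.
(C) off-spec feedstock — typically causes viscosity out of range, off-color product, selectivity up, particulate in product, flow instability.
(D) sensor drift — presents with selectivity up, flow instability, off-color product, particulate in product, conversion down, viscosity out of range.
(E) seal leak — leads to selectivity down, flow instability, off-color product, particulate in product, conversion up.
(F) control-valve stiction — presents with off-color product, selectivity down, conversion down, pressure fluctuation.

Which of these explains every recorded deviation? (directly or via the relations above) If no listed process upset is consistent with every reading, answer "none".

A

Per-candidate check:
(A) agitator failure — accounts for every observation (selectivity up by viscosity out of range → selectivity up)
(B) heat-exchanger scaling — flow instability ✗; selectivity up ✓; particulate in product ✓; off-color product ✓; conversion up ✓
(C) off-spec feedstock — does not account for conversion up
(D) sensor drift — flow instability ✓; selectivity up ✓; particulate in product ✓; off-color product ✓; conversion up ✗
(E) seal leak — flow instability ✓; selectivity up ✗; particulate in product ✓; off-color product ✓; conversion up ✓
(F) control-valve stiction — fails on flow instability, selectivity up, particulate in product, conversion up (predicts selectivity down, not selectivity up; predicts conversion down, not conversion up)
Only (A) is consistent with every observation.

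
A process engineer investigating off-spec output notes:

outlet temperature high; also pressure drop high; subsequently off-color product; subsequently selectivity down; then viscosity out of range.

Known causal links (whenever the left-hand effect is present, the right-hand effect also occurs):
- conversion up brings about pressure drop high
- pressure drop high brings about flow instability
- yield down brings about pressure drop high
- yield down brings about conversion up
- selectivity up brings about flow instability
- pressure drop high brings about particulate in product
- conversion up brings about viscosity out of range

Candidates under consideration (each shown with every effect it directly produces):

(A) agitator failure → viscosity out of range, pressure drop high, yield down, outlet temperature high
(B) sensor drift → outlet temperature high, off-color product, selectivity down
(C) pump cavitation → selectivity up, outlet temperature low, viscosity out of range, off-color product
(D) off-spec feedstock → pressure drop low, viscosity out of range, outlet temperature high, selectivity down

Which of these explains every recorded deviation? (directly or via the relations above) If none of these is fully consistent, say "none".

none

Testing each hypothesis:
(A) agitator failure — outlet temperature high yes; pressure drop high yes; off-color product NO; selectivity down NO; viscosity out of range yes
(B) sensor drift — outlet temperature high yes; pressure drop high NO; off-color product yes; selectivity down yes; viscosity out of range NO
(C) pump cavitation — outlet temperature high NO; pressure drop high NO; off-color product yes; selectivity down NO; viscosity out of range yes
(D) off-spec feedstock — fails on pressure drop high, off-color product (predicts pressure drop low, not pressure drop high)
None of the listed candidates fits everything.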